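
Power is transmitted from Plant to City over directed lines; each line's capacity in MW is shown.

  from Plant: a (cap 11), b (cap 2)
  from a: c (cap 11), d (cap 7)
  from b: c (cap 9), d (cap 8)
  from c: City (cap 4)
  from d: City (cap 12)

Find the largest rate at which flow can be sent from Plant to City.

Augment Plant→a→c→City: bottleneck 4, flow now 4.
Augment Plant→a→d→City: bottleneck 7, flow now 11.
Augment Plant→b→d→City: bottleneck 2, flow now 13.
No augmenting path remains; maximum flow = 13.
In the residual graph, reachable from Plant: {Plant}.
Min-cut edges: Plant→a (11), Plant→b (2); capacity 11 + 2 = 13.
This cut is saturated, so no flow can exceed 13.

13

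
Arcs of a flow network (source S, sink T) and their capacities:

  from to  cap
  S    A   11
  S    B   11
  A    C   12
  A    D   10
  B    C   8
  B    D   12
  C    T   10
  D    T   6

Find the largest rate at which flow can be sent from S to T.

16

Augment S→A→C→T: bottleneck 10, flow now 10.
Augment S→A→D→T: bottleneck 1, flow now 11.
Augment S→B→D→T: bottleneck 5, flow now 16.
No augmenting path remains; maximum flow = 16.
In the residual graph, reachable from S: {S, A, B, C, D}.
Min-cut edges: C→T (10), D→T (6); capacity 10 + 6 = 16.
This cut is saturated, so no flow can exceed 16.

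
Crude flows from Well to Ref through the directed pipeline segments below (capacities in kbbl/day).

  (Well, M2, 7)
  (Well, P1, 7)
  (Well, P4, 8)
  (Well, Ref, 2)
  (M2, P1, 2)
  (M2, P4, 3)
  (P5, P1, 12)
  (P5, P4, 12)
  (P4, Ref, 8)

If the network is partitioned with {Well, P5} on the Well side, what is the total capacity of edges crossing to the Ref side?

48

Edges leaving {Well, P5}: Well→M2 (7), Well→P1 (7), Well→P4 (8), Well→Ref (2), P5→P1 (12), P5→P4 (12).
Cut capacity = 7 + 7 + 8 + 2 + 12 + 12 = 48.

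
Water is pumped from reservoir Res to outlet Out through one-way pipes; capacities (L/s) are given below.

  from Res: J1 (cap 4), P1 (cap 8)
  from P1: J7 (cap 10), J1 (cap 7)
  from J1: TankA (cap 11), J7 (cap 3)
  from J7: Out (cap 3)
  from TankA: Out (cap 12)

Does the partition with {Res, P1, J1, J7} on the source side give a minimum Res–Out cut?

No — its capacity is 14, but the minimum cut has capacity 12.

Given cut capacity: 11 + 3 = 14.
Augment Res→P1→J7→Out: bottleneck 3, flow now 3.
Augment Res→J1→TankA→Out: bottleneck 4, flow now 7.
Augment Res→P1→J1→TankA→Out: bottleneck 5, flow now 12.
No augmenting path remains; maximum flow = 12.
In the residual graph, reachable from Res: {Res}.
Min-cut edges: Res→P1 (8), Res→J1 (4); capacity 8 + 4 = 12.
Cut capacity 14 exceeds the max flow 12, so it is not minimum.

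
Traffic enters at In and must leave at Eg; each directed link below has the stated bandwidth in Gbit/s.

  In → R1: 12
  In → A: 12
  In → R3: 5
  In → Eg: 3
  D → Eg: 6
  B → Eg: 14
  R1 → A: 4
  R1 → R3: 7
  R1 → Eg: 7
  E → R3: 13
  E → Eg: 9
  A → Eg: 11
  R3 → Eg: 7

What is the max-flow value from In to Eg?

Augment In→Eg: bottleneck 3, flow now 3.
Augment In→R1→Eg: bottleneck 7, flow now 10.
Augment In→A→Eg: bottleneck 11, flow now 21.
Augment In→R3→Eg: bottleneck 5, flow now 26.
Augment In→R1→R3→Eg: bottleneck 2, flow now 28.
No augmenting path remains; maximum flow = 28.
In the residual graph, reachable from In: {In, R1, A, R3}.
Min-cut edges: In→Eg (3), R1→Eg (7), A→Eg (11), R3→Eg (7); capacity 3 + 7 + 11 + 7 = 28.
This cut is saturated, so no flow can exceed 28.

28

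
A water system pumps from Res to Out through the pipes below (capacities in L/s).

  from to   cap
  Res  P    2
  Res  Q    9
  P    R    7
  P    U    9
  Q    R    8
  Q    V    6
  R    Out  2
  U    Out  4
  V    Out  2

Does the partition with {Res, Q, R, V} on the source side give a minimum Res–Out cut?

Yes — it is a minimum cut (capacity 6).

Given cut capacity: 2 + 2 + 2 = 6.
Augment Res→P→R→Out: bottleneck 2, flow now 2.
Augment Res→Q→V→Out: bottleneck 2, flow now 4.
Augment Res→Q→R→P→U→Out: bottleneck 2, flow now 6. (uses reverse residual edge)
No augmenting path remains; maximum flow = 6.
Cut capacity 6 equals the max flow, so it is a minimum cut.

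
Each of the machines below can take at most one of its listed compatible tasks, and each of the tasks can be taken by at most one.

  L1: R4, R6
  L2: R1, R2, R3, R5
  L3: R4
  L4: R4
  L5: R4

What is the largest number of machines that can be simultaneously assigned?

3

Unit-capacity flow: source→left, listed edges, right→sink; max matching = max flow.
Augmenting path L1→R4 (+1); matched 1.
Augmenting path L2→R1 (+1); matched 2.
Augmenting path L3→R4→L1→R6 (+1); matched 3.
No augmenting path remains; maximum matching = 3.
König certificate: {L1, L2, R4} is a vertex cover of size 3 (every listed pair touches it), so no matching can be larger.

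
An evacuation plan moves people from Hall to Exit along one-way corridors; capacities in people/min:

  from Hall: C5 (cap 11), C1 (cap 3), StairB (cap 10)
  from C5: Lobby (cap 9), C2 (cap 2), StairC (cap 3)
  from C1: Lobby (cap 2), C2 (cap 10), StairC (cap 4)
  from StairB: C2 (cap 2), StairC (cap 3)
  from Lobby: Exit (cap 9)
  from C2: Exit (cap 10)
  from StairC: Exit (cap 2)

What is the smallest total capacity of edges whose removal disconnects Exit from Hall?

Augment Hall→C5→Lobby→Exit: bottleneck 9, flow now 9.
Augment Hall→C5→C2→Exit: bottleneck 2, flow now 11.
Augment Hall→C1→C2→Exit: bottleneck 3, flow now 14.
Augment Hall→StairB→C2→Exit: bottleneck 2, flow now 16.
Augment Hall→StairB→StairC→Exit: bottleneck 2, flow now 18.
No augmenting path remains; maximum flow = 18.
By max-flow min-cut, the minimum cut capacity equals the max flow.
In the residual graph, reachable from Hall: {Hall, StairB, StairC}.
Min-cut edges: Hall→C5 (11), Hall→C1 (3), StairB→C2 (2), StairC→Exit (2); capacity 11 + 3 + 2 + 2 = 18.

18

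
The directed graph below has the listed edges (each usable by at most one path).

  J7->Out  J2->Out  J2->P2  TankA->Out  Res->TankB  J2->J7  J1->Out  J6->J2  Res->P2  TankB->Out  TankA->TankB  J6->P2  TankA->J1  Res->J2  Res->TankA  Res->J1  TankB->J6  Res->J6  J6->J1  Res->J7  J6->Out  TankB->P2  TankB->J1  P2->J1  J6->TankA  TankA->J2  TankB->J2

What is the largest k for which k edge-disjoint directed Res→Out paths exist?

Assign every edge capacity 1; by Menger, the answer equals the max flow.
Path Res→TankA→Out (+1); total 1.
Path Res→TankB→Out (+1); total 2.
Path Res→J2→Out (+1); total 3.
Path Res→J6→Out (+1); total 4.
Path Res→J1→Out (+1); total 5.
Path Res→J7→Out (+1); total 6.
No residual Res→Out path; max flow = 6.
Certifying cut of size 6: {J1→Out, Res→J2, Res→J6, Res→J7, Res→TankA, Res→TankB}.

6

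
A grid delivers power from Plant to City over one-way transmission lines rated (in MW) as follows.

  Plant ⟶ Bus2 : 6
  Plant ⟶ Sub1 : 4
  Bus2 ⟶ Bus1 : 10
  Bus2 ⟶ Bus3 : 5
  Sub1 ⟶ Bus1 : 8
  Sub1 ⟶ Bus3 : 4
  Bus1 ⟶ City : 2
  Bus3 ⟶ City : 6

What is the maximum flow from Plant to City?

8

Augment Plant→Bus2→Bus1→City: bottleneck 2, flow now 2.
Augment Plant→Bus2→Bus3→City: bottleneck 4, flow now 6.
Augment Plant→Sub1→Bus3→City: bottleneck 2, flow now 8.
No augmenting path remains; maximum flow = 8.
In the residual graph, reachable from Plant: {Plant, Bus2, Sub1, Bus1, Bus3}.
Min-cut edges: Bus1→City (2), Bus3→City (6); capacity 2 + 6 = 8.
This cut is saturated, so no flow can exceed 8.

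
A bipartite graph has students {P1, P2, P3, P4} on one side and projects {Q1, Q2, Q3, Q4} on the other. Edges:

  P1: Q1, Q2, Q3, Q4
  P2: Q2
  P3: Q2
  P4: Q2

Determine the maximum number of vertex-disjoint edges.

2

Unit-capacity flow: source→left, listed edges, right→sink; max matching = max flow.
Augmenting path P1→Q1 (+1); matched 1.
Augmenting path P2→Q2 (+1); matched 2.
No augmenting path remains; maximum matching = 2.
König certificate: {P1, Q2} is a vertex cover of size 2 (every listed pair touches it), so no matching can be larger.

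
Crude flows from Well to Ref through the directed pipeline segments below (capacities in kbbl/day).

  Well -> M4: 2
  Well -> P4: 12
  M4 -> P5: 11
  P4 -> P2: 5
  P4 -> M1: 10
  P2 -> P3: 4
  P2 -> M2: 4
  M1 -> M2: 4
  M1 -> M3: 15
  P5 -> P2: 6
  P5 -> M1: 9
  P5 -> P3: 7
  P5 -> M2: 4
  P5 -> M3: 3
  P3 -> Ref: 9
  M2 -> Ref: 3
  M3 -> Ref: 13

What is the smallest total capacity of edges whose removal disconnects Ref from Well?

Augment Well→M4→P5→P3→Ref: bottleneck 2, flow now 2.
Augment Well→P4→P2→P3→Ref: bottleneck 4, flow now 6.
Augment Well→P4→P2→M2→Ref: bottleneck 1, flow now 7.
Augment Well→P4→M1→M2→Ref: bottleneck 2, flow now 9.
Augment Well→P4→M1→M3→Ref: bottleneck 5, flow now 14.
No augmenting path remains; maximum flow = 14.
By max-flow min-cut, the minimum cut capacity equals the max flow.
In the residual graph, reachable from Well: {Well}.
Min-cut edges: Well→M4 (2), Well→P4 (12); capacity 2 + 12 = 14.

14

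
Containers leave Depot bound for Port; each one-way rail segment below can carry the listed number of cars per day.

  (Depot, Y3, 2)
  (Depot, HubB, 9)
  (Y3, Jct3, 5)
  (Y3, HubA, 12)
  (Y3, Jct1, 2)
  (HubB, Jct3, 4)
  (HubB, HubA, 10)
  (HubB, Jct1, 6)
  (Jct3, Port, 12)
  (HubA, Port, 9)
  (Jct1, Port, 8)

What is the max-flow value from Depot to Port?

11

Augment Depot→Y3→Jct3→Port: bottleneck 2, flow now 2.
Augment Depot→HubB→Jct3→Port: bottleneck 4, flow now 6.
Augment Depot→HubB→HubA→Port: bottleneck 5, flow now 11.
No augmenting path remains; maximum flow = 11.
In the residual graph, reachable from Depot: {Depot}.
Min-cut edges: Depot→Y3 (2), Depot→HubB (9); capacity 2 + 9 = 11.
This cut is saturated, so no flow can exceed 11.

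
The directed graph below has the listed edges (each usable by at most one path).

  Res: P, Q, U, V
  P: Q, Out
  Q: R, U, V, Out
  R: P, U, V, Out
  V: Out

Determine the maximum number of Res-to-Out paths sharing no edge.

3

Assign every edge capacity 1; by Menger, the answer equals the max flow.
Path Res→P→Out (+1); total 1.
Path Res→Q→Out (+1); total 2.
Path Res→V→Out (+1); total 3.
No residual Res→Out path; max flow = 3.
Certifying cut of size 3: {Res→P, Res→Q, Res→V}.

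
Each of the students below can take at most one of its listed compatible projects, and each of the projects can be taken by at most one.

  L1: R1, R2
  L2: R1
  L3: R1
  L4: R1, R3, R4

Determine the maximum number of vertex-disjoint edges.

3

Unit-capacity flow: source→left, listed edges, right→sink; max matching = max flow.
Augmenting path L1→R1 (+1); matched 1.
Augmenting path L4→R3 (+1); matched 2.
Augmenting path L2→R1→L1→R2 (+1); matched 3.
No augmenting path remains; maximum matching = 3.
König certificate: {L1, L4, R1} is a vertex cover of size 3 (every listed pair touches it), so no matching can be larger.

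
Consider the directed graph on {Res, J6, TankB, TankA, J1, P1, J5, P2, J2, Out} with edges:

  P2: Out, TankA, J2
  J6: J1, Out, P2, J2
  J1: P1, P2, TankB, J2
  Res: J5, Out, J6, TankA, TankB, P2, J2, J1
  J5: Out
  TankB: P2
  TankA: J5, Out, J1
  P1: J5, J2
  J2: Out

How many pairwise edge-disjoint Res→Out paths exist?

Assign every edge capacity 1; by Menger, the answer equals the max flow.
Path Res→Out (+1); total 1.
Path Res→J6→Out (+1); total 2.
Path Res→TankA→Out (+1); total 3.
Path Res→J5→Out (+1); total 4.
Path Res→P2→Out (+1); total 5.
Path Res→J2→Out (+1); total 6.
No residual Res→Out path; max flow = 6.
Certifying cut of size 6: {J2→Out, J5→Out, P2→Out, Res→J6, Res→Out, TankA→Out}.

6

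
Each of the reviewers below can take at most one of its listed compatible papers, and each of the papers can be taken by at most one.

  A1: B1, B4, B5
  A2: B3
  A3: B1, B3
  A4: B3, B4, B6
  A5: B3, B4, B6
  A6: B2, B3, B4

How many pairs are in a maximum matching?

Unit-capacity flow: source→left, listed edges, right→sink; max matching = max flow.
Augmenting path A1→B1 (+1); matched 1.
Augmenting path A2→B3 (+1); matched 2.
Augmenting path A4→B4 (+1); matched 3.
Augmenting path A5→B6 (+1); matched 4.
Augmenting path A6→B2 (+1); matched 5.
Augmenting path A3→B1→A1→B5 (+1); matched 6.
No augmenting path remains; maximum matching = 6.
König certificate: {A1, A2, A3, A4, A5, A6} is a vertex cover of size 6 (every listed pair touches it), so no matching can be larger.

6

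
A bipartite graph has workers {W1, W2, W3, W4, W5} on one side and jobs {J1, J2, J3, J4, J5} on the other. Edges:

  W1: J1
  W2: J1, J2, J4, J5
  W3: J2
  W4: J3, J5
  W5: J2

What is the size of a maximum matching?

Unit-capacity flow: source→left, listed edges, right→sink; max matching = max flow.
Augmenting path W1→J1 (+1); matched 1.
Augmenting path W2→J2 (+1); matched 2.
Augmenting path W4→J3 (+1); matched 3.
Augmenting path W3→J2→W2→J4 (+1); matched 4.
No augmenting path remains; maximum matching = 4.
König certificate: {W1, W2, W4, J2} is a vertex cover of size 4 (every listed pair touches it), so no matching can be larger.

4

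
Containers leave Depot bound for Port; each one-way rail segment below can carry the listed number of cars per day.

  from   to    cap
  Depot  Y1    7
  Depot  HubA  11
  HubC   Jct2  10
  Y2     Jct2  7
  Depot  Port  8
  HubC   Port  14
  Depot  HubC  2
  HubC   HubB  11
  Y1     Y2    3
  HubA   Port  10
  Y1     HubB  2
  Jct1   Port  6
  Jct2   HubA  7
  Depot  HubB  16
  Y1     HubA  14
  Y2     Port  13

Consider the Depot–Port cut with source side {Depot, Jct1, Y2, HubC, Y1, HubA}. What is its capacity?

Edges leaving {Depot, Jct1, Y2, HubC, Y1, HubA}: Depot→HubB (16), Depot→Port (8), Jct1→Port (6), Y2→Jct2 (7), Y2→Port (13), HubC→Jct2 (10), HubC→HubB (11), HubC→Port (14), Y1→HubB (2), HubA→Port (10).
Cut capacity = 16 + 8 + 6 + 7 + 13 + 10 + 11 + 14 + 2 + 10 = 97.

97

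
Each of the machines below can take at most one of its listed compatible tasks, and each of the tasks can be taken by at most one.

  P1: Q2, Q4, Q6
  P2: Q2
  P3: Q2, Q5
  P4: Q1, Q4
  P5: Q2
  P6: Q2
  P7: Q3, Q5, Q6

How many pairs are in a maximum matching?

Unit-capacity flow: source→left, listed edges, right→sink; max matching = max flow.
Augmenting path P1→Q2 (+1); matched 1.
Augmenting path P3→Q5 (+1); matched 2.
Augmenting path P4→Q1 (+1); matched 3.
Augmenting path P7→Q3 (+1); matched 4.
Augmenting path P2→Q2→P1→Q4 (+1); matched 5.
No augmenting path remains; maximum matching = 5.
König certificate: {P1, P3, P4, P7, Q2} is a vertex cover of size 5 (every listed pair touches it), so no matching can be larger.

5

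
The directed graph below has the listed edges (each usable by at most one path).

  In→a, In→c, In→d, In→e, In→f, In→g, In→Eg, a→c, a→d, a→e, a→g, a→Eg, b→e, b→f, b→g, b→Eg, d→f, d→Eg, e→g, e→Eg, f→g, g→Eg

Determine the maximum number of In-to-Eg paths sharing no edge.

Assign every edge capacity 1; by Menger, the answer equals the max flow.
Path In→Eg (+1); total 1.
Path In→a→Eg (+1); total 2.
Path In→d→Eg (+1); total 3.
Path In→e→Eg (+1); total 4.
Path In→g→Eg (+1); total 5.
No residual In→Eg path; max flow = 5.
Certifying cut of size 5: {In→Eg, In→a, In→d, In→e, g→Eg}.

5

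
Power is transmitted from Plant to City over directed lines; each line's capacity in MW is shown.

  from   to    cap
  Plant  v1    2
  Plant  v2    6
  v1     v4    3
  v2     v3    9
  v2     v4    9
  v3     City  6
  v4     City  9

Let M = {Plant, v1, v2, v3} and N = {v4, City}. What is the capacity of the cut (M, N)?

18

Edges leaving {Plant, v1, v2, v3}: v1→v4 (3), v2→v4 (9), v3→City (6).
Cut capacity = 3 + 9 + 6 = 18.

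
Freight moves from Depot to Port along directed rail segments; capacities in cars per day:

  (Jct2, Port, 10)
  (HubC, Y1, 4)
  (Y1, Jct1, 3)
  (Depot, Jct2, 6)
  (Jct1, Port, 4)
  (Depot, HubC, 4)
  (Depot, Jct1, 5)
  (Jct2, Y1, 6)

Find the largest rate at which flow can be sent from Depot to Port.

Augment Depot→Jct2→Port: bottleneck 6, flow now 6.
Augment Depot→Jct1→Port: bottleneck 4, flow now 10.
No augmenting path remains; maximum flow = 10.
In the residual graph, reachable from Depot: {Depot, HubC, Y1, Jct1}.
Min-cut edges: Depot→Jct2 (6), Jct1→Port (4); capacity 6 + 4 = 10.
This cut is saturated, so no flow can exceed 10.

10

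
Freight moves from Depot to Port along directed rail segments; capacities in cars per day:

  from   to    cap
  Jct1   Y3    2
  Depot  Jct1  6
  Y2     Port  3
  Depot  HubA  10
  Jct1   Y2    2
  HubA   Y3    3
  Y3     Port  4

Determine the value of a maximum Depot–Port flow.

6

Augment Depot→HubA→Y3→Port: bottleneck 3, flow now 3.
Augment Depot→Jct1→Y2→Port: bottleneck 2, flow now 5.
Augment Depot→Jct1→Y3→Port: bottleneck 1, flow now 6.
No augmenting path remains; maximum flow = 6.
In the residual graph, reachable from Depot: {Depot, HubA, Jct1, Y3}.
Min-cut edges: Jct1→Y2 (2), Y3→Port (4); capacity 2 + 4 = 6.
This cut is saturated, so no flow can exceed 6.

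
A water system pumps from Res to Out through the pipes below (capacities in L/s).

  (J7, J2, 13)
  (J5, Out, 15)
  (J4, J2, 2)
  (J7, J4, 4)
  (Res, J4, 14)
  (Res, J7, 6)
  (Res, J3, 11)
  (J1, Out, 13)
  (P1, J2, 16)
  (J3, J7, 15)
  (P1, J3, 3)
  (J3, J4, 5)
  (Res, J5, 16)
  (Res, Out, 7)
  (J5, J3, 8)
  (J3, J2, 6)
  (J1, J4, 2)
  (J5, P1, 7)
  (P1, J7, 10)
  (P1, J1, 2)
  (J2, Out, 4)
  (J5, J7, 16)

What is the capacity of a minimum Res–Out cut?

Augment Res→Out: bottleneck 7, flow now 7.
Augment Res→J5→Out: bottleneck 15, flow now 22.
Augment Res→J3→J2→Out: bottleneck 4, flow now 26.
Augment Res→J5→P1→J1→Out: bottleneck 1, flow now 27.
No augmenting path remains; maximum flow = 27.
By max-flow min-cut, the minimum cut capacity equals the max flow.
In the residual graph, reachable from Res: {Res, J3, J7, J4, J2}.
Min-cut edges: Res→J5 (16), Res→Out (7), J2→Out (4); capacity 16 + 7 + 4 = 27.

27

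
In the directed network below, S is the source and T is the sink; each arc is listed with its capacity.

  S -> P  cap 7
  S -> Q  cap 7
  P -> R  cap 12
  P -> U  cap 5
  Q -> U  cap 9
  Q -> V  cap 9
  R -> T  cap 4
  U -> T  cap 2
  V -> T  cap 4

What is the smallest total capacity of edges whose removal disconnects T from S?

Augment S→P→R→T: bottleneck 4, flow now 4.
Augment S→P→U→T: bottleneck 2, flow now 6.
Augment S→Q→V→T: bottleneck 4, flow now 10.
No augmenting path remains; maximum flow = 10.
By max-flow min-cut, the minimum cut capacity equals the max flow.
In the residual graph, reachable from S: {S, P, Q, R, U, V}.
Min-cut edges: R→T (4), U→T (2), V→T (4); capacity 4 + 2 + 4 = 10.

10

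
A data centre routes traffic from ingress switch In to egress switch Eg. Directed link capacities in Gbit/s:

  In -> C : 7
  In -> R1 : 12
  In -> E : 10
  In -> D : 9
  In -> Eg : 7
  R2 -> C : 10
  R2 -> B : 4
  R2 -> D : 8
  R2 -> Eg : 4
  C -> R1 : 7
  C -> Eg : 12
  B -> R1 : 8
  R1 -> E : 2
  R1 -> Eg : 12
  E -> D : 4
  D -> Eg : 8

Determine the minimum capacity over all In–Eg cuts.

Augment In→Eg: bottleneck 7, flow now 7.
Augment In→C→Eg: bottleneck 7, flow now 14.
Augment In→R1→Eg: bottleneck 12, flow now 26.
Augment In→D→Eg: bottleneck 8, flow now 34.
No augmenting path remains; maximum flow = 34.
By max-flow min-cut, the minimum cut capacity equals the max flow.
In the residual graph, reachable from In: {In, E, D}.
Min-cut edges: In→C (7), In→R1 (12), In→Eg (7), D→Eg (8); capacity 7 + 12 + 7 + 8 = 34.

34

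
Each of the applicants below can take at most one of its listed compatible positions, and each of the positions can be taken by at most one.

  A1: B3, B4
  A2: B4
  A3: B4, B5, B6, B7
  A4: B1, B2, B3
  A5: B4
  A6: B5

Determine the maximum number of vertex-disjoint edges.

5

Unit-capacity flow: source→left, listed edges, right→sink; max matching = max flow.
Augmenting path A1→B3 (+1); matched 1.
Augmenting path A2→B4 (+1); matched 2.
Augmenting path A3→B5 (+1); matched 3.
Augmenting path A4→B1 (+1); matched 4.
Augmenting path A6→B5→A3→B6 (+1); matched 5.
No augmenting path remains; maximum matching = 5.
König certificate: {A1, A3, A4, A6, B4} is a vertex cover of size 5 (every listed pair touches it), so no matching can be larger.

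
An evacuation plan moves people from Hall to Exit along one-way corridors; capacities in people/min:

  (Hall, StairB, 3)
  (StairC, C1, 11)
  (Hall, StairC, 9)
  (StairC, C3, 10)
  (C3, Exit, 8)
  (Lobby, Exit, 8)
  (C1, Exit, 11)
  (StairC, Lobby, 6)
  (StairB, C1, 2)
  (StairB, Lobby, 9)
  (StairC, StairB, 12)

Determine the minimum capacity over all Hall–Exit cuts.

Augment Hall→StairB→C1→Exit: bottleneck 2, flow now 2.
Augment Hall→StairB→Lobby→Exit: bottleneck 1, flow now 3.
Augment Hall→StairC→C3→Exit: bottleneck 8, flow now 11.
Augment Hall→StairC→C1→Exit: bottleneck 1, flow now 12.
No augmenting path remains; maximum flow = 12.
By max-flow min-cut, the minimum cut capacity equals the max flow.
In the residual graph, reachable from Hall: {Hall}.
Min-cut edges: Hall→StairB (3), Hall→StairC (9); capacity 3 + 9 = 12.

12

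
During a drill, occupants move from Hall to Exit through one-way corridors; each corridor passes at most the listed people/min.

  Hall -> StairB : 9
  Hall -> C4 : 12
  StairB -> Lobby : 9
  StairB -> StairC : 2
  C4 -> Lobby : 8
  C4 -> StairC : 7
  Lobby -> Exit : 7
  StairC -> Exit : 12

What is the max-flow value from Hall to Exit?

16

Augment Hall→StairB→Lobby→Exit: bottleneck 7, flow now 7.
Augment Hall→StairB→StairC→Exit: bottleneck 2, flow now 9.
Augment Hall→C4→StairC→Exit: bottleneck 7, flow now 16.
No augmenting path remains; maximum flow = 16.
In the residual graph, reachable from Hall: {Hall, StairB, C4, Lobby}.
Min-cut edges: StairB→StairC (2), C4→StairC (7), Lobby→Exit (7); capacity 2 + 7 + 7 = 16.
This cut is saturated, so no flow can exceed 16.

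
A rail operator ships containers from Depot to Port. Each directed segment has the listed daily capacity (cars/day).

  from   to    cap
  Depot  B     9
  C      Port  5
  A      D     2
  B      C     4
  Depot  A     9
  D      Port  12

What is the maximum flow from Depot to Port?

6

Augment Depot→A→D→Port: bottleneck 2, flow now 2.
Augment Depot→B→C→Port: bottleneck 4, flow now 6.
No augmenting path remains; maximum flow = 6.
In the residual graph, reachable from Depot: {Depot, A, B}.
Min-cut edges: A→D (2), B→C (4); capacity 2 + 4 = 6.
This cut is saturated, so no flow can exceed 6.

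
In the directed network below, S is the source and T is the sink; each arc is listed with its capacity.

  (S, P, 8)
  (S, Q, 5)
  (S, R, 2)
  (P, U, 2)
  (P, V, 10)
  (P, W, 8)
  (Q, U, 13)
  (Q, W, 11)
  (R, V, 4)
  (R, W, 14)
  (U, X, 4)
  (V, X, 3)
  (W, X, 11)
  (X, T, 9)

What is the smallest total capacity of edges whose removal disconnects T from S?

Augment S→P→U→X→T: bottleneck 2, flow now 2.
Augment S→P→V→X→T: bottleneck 3, flow now 5.
Augment S→P→W→X→T: bottleneck 3, flow now 8.
Augment S→Q→U→X→T: bottleneck 1, flow now 9.
No augmenting path remains; maximum flow = 9.
By max-flow min-cut, the minimum cut capacity equals the max flow.
In the residual graph, reachable from S: {S, P, Q, R, U, V, W, X}.
Min-cut edges: X→T (9); capacity 9 = 9.

9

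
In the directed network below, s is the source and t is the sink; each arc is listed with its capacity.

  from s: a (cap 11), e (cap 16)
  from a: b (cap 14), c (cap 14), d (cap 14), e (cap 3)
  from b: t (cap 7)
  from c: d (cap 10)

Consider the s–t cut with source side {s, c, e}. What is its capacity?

21

Edges leaving {s, c, e}: s→a (11), c→d (10).
Cut capacity = 11 + 10 = 21.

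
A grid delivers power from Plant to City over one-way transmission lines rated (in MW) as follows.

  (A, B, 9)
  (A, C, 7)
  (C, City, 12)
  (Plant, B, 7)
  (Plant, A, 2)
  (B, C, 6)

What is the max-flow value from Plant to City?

8

Augment Plant→A→C→City: bottleneck 2, flow now 2.
Augment Plant→B→C→City: bottleneck 6, flow now 8.
No augmenting path remains; maximum flow = 8.
In the residual graph, reachable from Plant: {Plant, B}.
Min-cut edges: Plant→A (2), B→C (6); capacity 2 + 6 = 8.
This cut is saturated, so no flow can exceed 8.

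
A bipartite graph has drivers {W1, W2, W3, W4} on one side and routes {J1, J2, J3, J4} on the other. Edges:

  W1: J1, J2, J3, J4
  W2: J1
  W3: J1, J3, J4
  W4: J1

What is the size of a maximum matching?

Unit-capacity flow: source→left, listed edges, right→sink; max matching = max flow.
Augmenting path W1→J1 (+1); matched 1.
Augmenting path W3→J3 (+1); matched 2.
Augmenting path W2→J1→W1→J2 (+1); matched 3.
No augmenting path remains; maximum matching = 3.
König certificate: {W1, W3, J1} is a vertex cover of size 3 (every listed pair touches it), so no matching can be larger.

3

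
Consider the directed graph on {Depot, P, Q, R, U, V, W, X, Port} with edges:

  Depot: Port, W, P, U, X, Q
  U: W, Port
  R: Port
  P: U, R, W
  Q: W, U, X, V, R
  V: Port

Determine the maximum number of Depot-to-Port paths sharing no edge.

4

Assign every edge capacity 1; by Menger, the answer equals the max flow.
Path Depot→Port (+1); total 1.
Path Depot→U→Port (+1); total 2.
Path Depot→P→R→Port (+1); total 3.
Path Depot→Q→V→Port (+1); total 4.
No residual Depot→Port path; max flow = 4.
Certifying cut of size 4: {Depot→P, Depot→Port, Depot→Q, Depot→U}.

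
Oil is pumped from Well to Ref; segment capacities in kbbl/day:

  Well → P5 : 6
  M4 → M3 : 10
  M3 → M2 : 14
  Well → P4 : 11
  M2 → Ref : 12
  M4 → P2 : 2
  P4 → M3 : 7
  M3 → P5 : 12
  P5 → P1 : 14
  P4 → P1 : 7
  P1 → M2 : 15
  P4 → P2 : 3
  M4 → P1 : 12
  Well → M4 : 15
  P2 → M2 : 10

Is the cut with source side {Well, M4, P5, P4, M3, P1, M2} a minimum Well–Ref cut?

No — its capacity is 17, but the minimum cut has capacity 12.

Given cut capacity: 2 + 3 + 12 = 17.
Augment Well→M4→M3→M2→Ref: bottleneck 10, flow now 10.
Augment Well→M4→P1→M2→Ref: bottleneck 2, flow now 12.
No augmenting path remains; maximum flow = 12.
In the residual graph, reachable from Well: {Well, M4, P5, P4, M3, P1, P2, M2}.
Min-cut edges: M2→Ref (12); capacity 12 = 12.
Cut capacity 17 exceeds the max flow 12, so it is not minimum.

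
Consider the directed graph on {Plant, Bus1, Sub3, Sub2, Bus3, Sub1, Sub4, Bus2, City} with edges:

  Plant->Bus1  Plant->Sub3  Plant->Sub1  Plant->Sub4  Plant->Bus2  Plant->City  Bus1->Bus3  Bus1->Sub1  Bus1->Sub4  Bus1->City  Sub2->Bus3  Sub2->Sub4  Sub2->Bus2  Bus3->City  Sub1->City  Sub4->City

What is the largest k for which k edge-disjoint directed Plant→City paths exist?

4

Assign every edge capacity 1; by Menger, the answer equals the max flow.
Path Plant→City (+1); total 1.
Path Plant→Bus1→City (+1); total 2.
Path Plant→Sub1→City (+1); total 3.
Path Plant→Sub4→City (+1); total 4.
No residual Plant→City path; max flow = 4.
Certifying cut of size 4: {Plant→Bus1, Plant→City, Plant→Sub1, Plant→Sub4}.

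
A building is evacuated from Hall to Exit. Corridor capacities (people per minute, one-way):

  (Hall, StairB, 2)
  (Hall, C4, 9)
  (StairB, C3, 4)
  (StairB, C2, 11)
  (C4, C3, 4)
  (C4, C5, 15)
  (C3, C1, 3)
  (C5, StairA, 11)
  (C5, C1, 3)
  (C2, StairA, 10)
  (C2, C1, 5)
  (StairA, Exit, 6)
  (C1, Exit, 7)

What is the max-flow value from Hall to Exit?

Augment Hall→StairB→C3→C1→Exit: bottleneck 2, flow now 2.
Augment Hall→C4→C3→C1→Exit: bottleneck 1, flow now 3.
Augment Hall→C4→C5→StairA→Exit: bottleneck 6, flow now 9.
Augment Hall→C4→C5→C1→Exit: bottleneck 2, flow now 11.
No augmenting path remains; maximum flow = 11.
In the residual graph, reachable from Hall: {Hall}.
Min-cut edges: Hall→StairB (2), Hall→C4 (9); capacity 2 + 9 = 11.
This cut is saturated, so no flow can exceed 11.

11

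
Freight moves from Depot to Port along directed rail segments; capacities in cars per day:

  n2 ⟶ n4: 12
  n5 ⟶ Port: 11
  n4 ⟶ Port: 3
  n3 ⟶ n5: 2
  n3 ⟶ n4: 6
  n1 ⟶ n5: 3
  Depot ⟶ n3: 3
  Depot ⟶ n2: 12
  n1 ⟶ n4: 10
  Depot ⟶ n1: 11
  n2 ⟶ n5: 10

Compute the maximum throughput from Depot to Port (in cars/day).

14

Augment Depot→n1→n4→Port: bottleneck 3, flow now 3.
Augment Depot→n1→n5→Port: bottleneck 3, flow now 6.
Augment Depot→n2→n5→Port: bottleneck 8, flow now 14.
No augmenting path remains; maximum flow = 14.
In the residual graph, reachable from Depot: {Depot, n1, n2, n3, n4, n5}.
Min-cut edges: n4→Port (3), n5→Port (11); capacity 3 + 11 = 14.
This cut is saturated, so no flow can exceed 14.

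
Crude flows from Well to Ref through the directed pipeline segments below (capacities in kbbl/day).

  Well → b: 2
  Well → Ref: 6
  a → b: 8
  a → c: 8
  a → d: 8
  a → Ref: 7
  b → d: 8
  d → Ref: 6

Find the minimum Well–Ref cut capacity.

Augment Well→Ref: bottleneck 6, flow now 6.
Augment Well→b→d→Ref: bottleneck 2, flow now 8.
No augmenting path remains; maximum flow = 8.
By max-flow min-cut, the minimum cut capacity equals the max flow.
In the residual graph, reachable from Well: {Well}.
Min-cut edges: Well→b (2), Well→Ref (6); capacity 2 + 6 = 8.

8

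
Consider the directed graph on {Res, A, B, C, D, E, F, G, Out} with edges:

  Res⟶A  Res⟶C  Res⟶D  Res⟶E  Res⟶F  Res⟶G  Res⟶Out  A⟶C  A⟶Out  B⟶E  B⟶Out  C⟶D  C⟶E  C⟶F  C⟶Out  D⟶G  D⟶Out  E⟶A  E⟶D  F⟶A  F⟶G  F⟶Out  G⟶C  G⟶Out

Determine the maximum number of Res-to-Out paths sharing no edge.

6

Assign every edge capacity 1; by Menger, the answer equals the max flow.
Path Res→Out (+1); total 1.
Path Res→A→Out (+1); total 2.
Path Res→C→Out (+1); total 3.
Path Res→D→Out (+1); total 4.
Path Res→F→Out (+1); total 5.
Path Res→G→Out (+1); total 6.
No residual Res→Out path; max flow = 6.
Certifying cut of size 6: {A→Out, C→Out, D→Out, F→Out, G→Out, Res→Out}.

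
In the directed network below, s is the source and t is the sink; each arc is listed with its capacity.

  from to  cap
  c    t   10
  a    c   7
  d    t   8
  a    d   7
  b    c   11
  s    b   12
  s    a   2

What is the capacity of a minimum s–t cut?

Augment s→a→c→t: bottleneck 2, flow now 2.
Augment s→b→c→t: bottleneck 8, flow now 10.
Augment s→b→c→a→d→t: bottleneck 2, flow now 12. (uses reverse residual edge)
No augmenting path remains; maximum flow = 12.
By max-flow min-cut, the minimum cut capacity equals the max flow.
In the residual graph, reachable from s: {s, b, c}.
Min-cut edges: s→a (2), c→t (10); capacity 2 + 10 = 12.

12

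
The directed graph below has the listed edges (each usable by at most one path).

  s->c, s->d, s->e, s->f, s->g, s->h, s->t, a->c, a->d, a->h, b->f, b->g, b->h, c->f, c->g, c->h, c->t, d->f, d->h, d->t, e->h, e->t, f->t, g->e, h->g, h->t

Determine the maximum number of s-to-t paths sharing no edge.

6

Assign every edge capacity 1; by Menger, the answer equals the max flow.
Path s→t (+1); total 1.
Path s→c→t (+1); total 2.
Path s→d→t (+1); total 3.
Path s→e→t (+1); total 4.
Path s→f→t (+1); total 5.
Path s→h→t (+1); total 6.
No residual s→t path; max flow = 6.
Certifying cut of size 6: {e→t, h→t, s→c, s→d, s→f, s→t}.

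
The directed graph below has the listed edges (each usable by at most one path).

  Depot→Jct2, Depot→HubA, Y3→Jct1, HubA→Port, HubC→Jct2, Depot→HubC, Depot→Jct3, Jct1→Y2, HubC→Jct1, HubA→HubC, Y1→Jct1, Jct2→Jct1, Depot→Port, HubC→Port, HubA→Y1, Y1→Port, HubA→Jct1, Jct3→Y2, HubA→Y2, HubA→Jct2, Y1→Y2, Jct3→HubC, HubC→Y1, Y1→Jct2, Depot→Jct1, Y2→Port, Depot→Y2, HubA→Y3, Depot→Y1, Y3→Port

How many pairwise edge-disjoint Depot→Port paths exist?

Assign every edge capacity 1; by Menger, the answer equals the max flow.
Path Depot→Port (+1); total 1.
Path Depot→HubA→Port (+1); total 2.
Path Depot→HubC→Port (+1); total 3.
Path Depot→Y1→Port (+1); total 4.
Path Depot→Y2→Port (+1); total 5.
No residual Depot→Port path; max flow = 5.
Certifying cut of size 5: {Depot→HubA, Depot→Port, HubC→Port, Y1→Port, Y2→Port}.

5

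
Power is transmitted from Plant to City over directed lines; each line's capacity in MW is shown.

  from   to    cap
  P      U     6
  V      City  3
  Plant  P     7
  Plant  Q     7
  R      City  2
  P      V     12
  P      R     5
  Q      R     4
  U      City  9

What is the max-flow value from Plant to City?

9

Augment Plant→P→R→City: bottleneck 2, flow now 2.
Augment Plant→P→U→City: bottleneck 5, flow now 7.
Augment Plant→Q→R→P→U→City: bottleneck 1, flow now 8. (uses reverse residual edge)
Augment Plant→Q→R→P→V→City: bottleneck 1, flow now 9. (uses reverse residual edge)
No augmenting path remains; maximum flow = 9.
In the residual graph, reachable from Plant: {Plant, Q, R}.
Min-cut edges: Plant→P (7), R→City (2); capacity 7 + 2 = 9.
This cut is saturated, so no flow can exceed 9.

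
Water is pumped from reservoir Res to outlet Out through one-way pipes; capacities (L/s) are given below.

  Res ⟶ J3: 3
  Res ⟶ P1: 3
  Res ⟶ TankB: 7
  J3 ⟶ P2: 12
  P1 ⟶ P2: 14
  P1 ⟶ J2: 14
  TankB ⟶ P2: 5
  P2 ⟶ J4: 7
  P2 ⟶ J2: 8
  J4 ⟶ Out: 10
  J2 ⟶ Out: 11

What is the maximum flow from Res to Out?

Augment Res→P1→J2→Out: bottleneck 3, flow now 3.
Augment Res→J3→P2→J4→Out: bottleneck 3, flow now 6.
Augment Res→TankB→P2→J4→Out: bottleneck 4, flow now 10.
Augment Res→TankB→P2→J2→Out: bottleneck 1, flow now 11.
No augmenting path remains; maximum flow = 11.
In the residual graph, reachable from Res: {Res, TankB}.
Min-cut edges: Res→J3 (3), Res→P1 (3), TankB→P2 (5); capacity 3 + 3 + 5 = 11.
This cut is saturated, so no flow can exceed 11.

11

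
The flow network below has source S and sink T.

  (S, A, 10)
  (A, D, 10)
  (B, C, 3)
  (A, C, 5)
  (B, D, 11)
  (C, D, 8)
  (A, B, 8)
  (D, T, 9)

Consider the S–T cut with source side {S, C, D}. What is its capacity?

19

Edges leaving {S, C, D}: S→A (10), D→T (9).
Cut capacity = 10 + 9 = 19.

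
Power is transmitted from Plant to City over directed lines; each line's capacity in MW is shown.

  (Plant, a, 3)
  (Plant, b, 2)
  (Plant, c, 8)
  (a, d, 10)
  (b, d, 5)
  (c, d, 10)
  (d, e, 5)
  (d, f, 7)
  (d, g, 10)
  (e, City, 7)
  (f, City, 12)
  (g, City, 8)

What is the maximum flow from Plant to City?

13

Augment Plant→a→d→e→City: bottleneck 3, flow now 3.
Augment Plant→b→d→e→City: bottleneck 2, flow now 5.
Augment Plant→c→d→f→City: bottleneck 7, flow now 12.
Augment Plant→c→d→g→City: bottleneck 1, flow now 13.
No augmenting path remains; maximum flow = 13.
In the residual graph, reachable from Plant: {Plant}.
Min-cut edges: Plant→a (3), Plant→b (2), Plant→c (8); capacity 3 + 2 + 8 = 13.
This cut is saturated, so no flow can exceed 13.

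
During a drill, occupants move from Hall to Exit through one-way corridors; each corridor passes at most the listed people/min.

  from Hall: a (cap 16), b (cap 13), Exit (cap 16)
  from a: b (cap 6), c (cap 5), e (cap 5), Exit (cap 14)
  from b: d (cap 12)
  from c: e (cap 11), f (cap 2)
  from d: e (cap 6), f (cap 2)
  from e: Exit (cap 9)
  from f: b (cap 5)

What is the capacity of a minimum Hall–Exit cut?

Augment Hall→Exit: bottleneck 16, flow now 16.
Augment Hall→a→Exit: bottleneck 14, flow now 30.
Augment Hall→a→e→Exit: bottleneck 2, flow now 32.
Augment Hall→b→d→e→Exit: bottleneck 6, flow now 38.
No augmenting path remains; maximum flow = 38.
By max-flow min-cut, the minimum cut capacity equals the max flow.
In the residual graph, reachable from Hall: {Hall, b, d, f}.
Min-cut edges: Hall→a (16), Hall→Exit (16), d→e (6); capacity 16 + 16 + 6 = 38.

38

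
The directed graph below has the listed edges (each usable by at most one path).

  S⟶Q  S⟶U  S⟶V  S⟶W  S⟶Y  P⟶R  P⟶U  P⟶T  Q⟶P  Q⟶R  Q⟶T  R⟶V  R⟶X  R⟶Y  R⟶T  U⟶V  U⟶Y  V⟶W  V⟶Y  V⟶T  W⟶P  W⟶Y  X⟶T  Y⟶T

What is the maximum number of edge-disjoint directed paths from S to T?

4

Assign every edge capacity 1; by Menger, the answer equals the max flow.
Path S→Q→T (+1); total 1.
Path S→V→T (+1); total 2.
Path S→Y→T (+1); total 3.
Path S→W→P→T (+1); total 4.
No residual S→T path; max flow = 4.
Certifying cut of size 4: {S→Q, V→T, W→P, Y→T}.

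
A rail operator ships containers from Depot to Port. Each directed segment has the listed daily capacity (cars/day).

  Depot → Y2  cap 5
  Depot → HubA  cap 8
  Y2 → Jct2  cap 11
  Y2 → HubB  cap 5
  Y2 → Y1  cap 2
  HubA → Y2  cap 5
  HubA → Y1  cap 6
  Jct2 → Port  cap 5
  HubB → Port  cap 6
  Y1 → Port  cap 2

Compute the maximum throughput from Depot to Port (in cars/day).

12

Augment Depot→Y2→Jct2→Port: bottleneck 5, flow now 5.
Augment Depot→HubA→Y1→Port: bottleneck 2, flow now 7.
Augment Depot→HubA→Y2→HubB→Port: bottleneck 5, flow now 12.
No augmenting path remains; maximum flow = 12.
In the residual graph, reachable from Depot: {Depot, HubA, Y1}.
Min-cut edges: Depot→Y2 (5), HubA→Y2 (5), Y1→Port (2); capacity 5 + 5 + 2 = 12.
This cut is saturated, so no flow can exceed 12.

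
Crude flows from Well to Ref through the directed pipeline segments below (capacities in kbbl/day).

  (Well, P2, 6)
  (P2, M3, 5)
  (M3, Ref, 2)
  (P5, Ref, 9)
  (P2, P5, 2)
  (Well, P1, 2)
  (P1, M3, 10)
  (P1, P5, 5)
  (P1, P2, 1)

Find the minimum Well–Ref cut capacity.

6

Augment Well→P2→M3→Ref: bottleneck 2, flow now 2.
Augment Well→P2→P5→Ref: bottleneck 2, flow now 4.
Augment Well→P1→P5→Ref: bottleneck 2, flow now 6.
No augmenting path remains; maximum flow = 6.
By max-flow min-cut, the minimum cut capacity equals the max flow.
In the residual graph, reachable from Well: {Well, P2, M3}.
Min-cut edges: Well→P1 (2), P2→P5 (2), M3→Ref (2); capacity 2 + 2 + 2 = 6.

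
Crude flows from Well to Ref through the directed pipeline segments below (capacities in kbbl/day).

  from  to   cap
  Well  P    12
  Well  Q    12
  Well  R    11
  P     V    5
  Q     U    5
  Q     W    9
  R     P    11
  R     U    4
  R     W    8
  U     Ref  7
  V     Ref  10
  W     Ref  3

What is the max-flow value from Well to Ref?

15

Augment Well→P→V→Ref: bottleneck 5, flow now 5.
Augment Well→Q→U→Ref: bottleneck 5, flow now 10.
Augment Well→Q→W→Ref: bottleneck 3, flow now 13.
Augment Well→R→U→Ref: bottleneck 2, flow now 15.
No augmenting path remains; maximum flow = 15.
In the residual graph, reachable from Well: {Well, P, Q, R, U, W}.
Min-cut edges: P→V (5), U→Ref (7), W→Ref (3); capacity 5 + 7 + 3 = 15.
This cut is saturated, so no flow can exceed 15.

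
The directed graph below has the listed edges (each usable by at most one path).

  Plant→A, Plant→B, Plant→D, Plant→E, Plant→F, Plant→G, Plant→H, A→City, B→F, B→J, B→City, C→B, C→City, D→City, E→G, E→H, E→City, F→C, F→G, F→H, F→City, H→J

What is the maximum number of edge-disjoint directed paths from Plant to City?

Assign every edge capacity 1; by Menger, the answer equals the max flow.
Path Plant→A→City (+1); total 1.
Path Plant→B→City (+1); total 2.
Path Plant→D→City (+1); total 3.
Path Plant→E→City (+1); total 4.
Path Plant→F→City (+1); total 5.
No residual Plant→City path; max flow = 5.
Certifying cut of size 5: {Plant→A, Plant→B, Plant→D, Plant→E, Plant→F}.

5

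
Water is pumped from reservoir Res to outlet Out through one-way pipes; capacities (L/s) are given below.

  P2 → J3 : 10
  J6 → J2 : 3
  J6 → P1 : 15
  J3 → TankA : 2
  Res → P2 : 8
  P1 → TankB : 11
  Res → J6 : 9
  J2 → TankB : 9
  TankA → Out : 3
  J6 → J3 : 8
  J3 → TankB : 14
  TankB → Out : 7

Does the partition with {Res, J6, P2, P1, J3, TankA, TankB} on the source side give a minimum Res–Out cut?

Given cut capacity: 3 + 3 + 7 = 13.
Augment Res→J6→P1→TankB→Out: bottleneck 7, flow now 7.
Augment Res→J6→J3→TankA→Out: bottleneck 2, flow now 9.
No augmenting path remains; maximum flow = 9.
In the residual graph, reachable from Res: {Res, J6, P2, P1, J3, J2, TankB}.
Min-cut edges: J3→TankA (2), TankB→Out (7); capacity 2 + 7 = 9.
Cut capacity 13 exceeds the max flow 9, so it is not minimum.

No — its capacity is 13, but the minimum cut has capacity 9.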